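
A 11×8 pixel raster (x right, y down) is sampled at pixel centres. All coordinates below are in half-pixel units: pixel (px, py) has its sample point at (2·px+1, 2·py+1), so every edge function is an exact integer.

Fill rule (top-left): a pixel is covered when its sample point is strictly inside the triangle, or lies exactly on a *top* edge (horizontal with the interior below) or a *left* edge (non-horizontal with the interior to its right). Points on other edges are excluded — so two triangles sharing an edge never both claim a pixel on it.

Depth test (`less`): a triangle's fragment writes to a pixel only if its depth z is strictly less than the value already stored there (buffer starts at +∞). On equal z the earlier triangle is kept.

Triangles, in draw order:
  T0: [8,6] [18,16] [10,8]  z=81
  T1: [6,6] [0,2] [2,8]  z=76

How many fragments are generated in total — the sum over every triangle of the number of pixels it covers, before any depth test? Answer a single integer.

T0:
  degenerate (2·area = 0) — covers nothing
T1:
  2·area = 28  (B↔C swapped to make it positive)
  edge (6, 6)→(2, 8): d=(-4,2) right/bottom  bias=-1
  edge (2, 8)→(0, 2): d=(-2,-6) top-left  bias=+0
  edge (0, 2)→(6, 6): d=(6,4) right/bottom  bias=-1
    (0,1)@(1, 3): e=[22,4,2] → X
    (1,1)@(3, 3): e=[18,16,-6] → .
    (0,2)@(1, 5): e=[14,0,14] → X  [on edge]
    (1,2)@(3, 5): e=[10,12,6] → X
    (2,2)@(5, 5): e=[6,24,-2] → .
    (0,3)@(1, 7): e=[6,-4,26] → .
    (1,3)@(3, 7): e=[2,8,18] → X
    (2,3)@(5, 7): e=[-2,20,10] → .
    (1,4)@(3, 9): e=[-6,4,30] → .
    (1,5)@(3, 11): e=[-14,0,42] → .  [on edge]
  covered (4 px):
    . . . . . . . . . . .
    X . . . . . . . . . .
    X X . . . . . . . . .
    . X . . . . . . . . .
    . . . . . . . . . . .
    . . . . . . . . . . .
    . . . . . . . . . . .
    . . . . . . . . . . .

Result: 4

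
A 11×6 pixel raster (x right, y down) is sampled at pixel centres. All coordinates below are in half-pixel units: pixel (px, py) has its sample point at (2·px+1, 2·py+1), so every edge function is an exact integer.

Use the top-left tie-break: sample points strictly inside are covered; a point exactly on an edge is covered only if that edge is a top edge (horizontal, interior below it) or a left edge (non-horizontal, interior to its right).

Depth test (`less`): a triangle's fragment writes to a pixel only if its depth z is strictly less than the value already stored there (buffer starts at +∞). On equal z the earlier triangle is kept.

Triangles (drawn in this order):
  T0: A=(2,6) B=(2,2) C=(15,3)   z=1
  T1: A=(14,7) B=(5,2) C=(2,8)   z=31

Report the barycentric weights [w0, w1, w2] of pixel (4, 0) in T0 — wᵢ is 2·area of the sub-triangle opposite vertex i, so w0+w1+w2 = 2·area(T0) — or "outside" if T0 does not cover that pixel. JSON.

T0:
  2·area = 52
  edge (2, 6)→(2, 2): d=(0,-4) top-left  bias=+0
  edge (2, 2)→(15, 3): d=(13,1) right/bottom  bias=-1
  edge (15, 3)→(2, 6): d=(-13,3) right/bottom  bias=-1
    (1,1)@(3, 3): e=[4,12,36] → #
    (2,1)@(5, 3): e=[12,10,30] → #
    (3,1)@(7, 3): e=[20,8,24] → #
    (4,1)@(9, 3): e=[28,6,18] → #
    (5,1)@(11, 3): e=[36,4,12] → #
    (6,1)@(13, 3): e=[44,2,6] → #
    (7,1)@(15, 3): e=[52,0,0] → ·  [on edge]
    (1,2)@(3, 5): e=[4,38,10] → #
    (3,2)@(7, 5): e=[20,34,-2] → ·
    (4,2)@(9, 5): e=[28,32,-8] → ·
    (5,2)@(11, 5): e=[36,30,-14] → ·
    (6,2)@(13, 5): e=[44,28,-20] → ·
  covered (8 px):
    · · · · · · · · · · ·
    · # # # # # # · · · ·
    · # # · · · · · · · ·
    · · · · · · · · · · ·
    · · · · · · · · · · ·
    · · · · · · · · · · ·
T1:
  2·area = 69  (B↔C swapped to make it positive)
  edge (14, 7)→(2, 8): d=(-12,1) right/bottom  bias=-1
  edge (2, 8)→(5, 2): d=(3,-6) top-left  bias=+0
  edge (5, 2)→(14, 7): d=(9,5) right/bottom  bias=-1
    (2,1)@(5, 3): e=[57,3,9] → #
    (3,1)@(7, 3): e=[55,15,-1] → ·
    (2,2)@(5, 5): e=[33,9,27] → #
    (3,2)@(7, 5): e=[31,21,17] → #
    (4,2)@(9, 5): e=[29,33,7] → #
    (5,2)@(11, 5): e=[27,45,-3] → ·
    (1,3)@(3, 7): e=[11,3,55] → #
    (5,3)@(11, 7): e=[3,51,15] → #
    (6,3)@(13, 7): e=[1,63,5] → #
    (7,3)@(15, 7): e=[-1,75,-5] → ·
    (1,4)@(3, 9): e=[-13,9,73] → ·
    (2,4)@(5, 9): e=[-15,21,63] → ·
  covered (10 px):
    · · · · · · · · · · ·
    · · # · · · · · · · ·
    · · # # # · · · · · ·
    · # # # # # # · · · ·
    · · · · · · · · · · ·
    · · · · · · · · · · ·

Result: "outside"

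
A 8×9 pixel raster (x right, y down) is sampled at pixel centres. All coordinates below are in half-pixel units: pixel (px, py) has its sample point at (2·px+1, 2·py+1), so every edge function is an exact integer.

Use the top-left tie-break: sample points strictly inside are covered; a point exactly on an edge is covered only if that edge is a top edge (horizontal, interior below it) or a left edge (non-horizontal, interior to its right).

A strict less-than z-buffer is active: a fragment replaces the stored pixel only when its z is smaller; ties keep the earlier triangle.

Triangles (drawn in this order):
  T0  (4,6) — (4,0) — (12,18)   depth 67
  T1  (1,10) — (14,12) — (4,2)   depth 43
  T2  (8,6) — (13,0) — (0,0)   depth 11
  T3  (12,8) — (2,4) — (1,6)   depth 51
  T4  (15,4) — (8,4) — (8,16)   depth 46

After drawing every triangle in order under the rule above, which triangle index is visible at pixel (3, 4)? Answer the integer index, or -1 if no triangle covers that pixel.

T0:
  2·area = 48
  edge (4, 6)→(4, 0): d=(0,-6) top-left  bias=+0
  edge (4, 0)→(12, 18): d=(8,18) right/bottom  bias=-1
  edge (12, 18)→(4, 6): d=(-8,-12) top-left  bias=+0
    (2,1)@(5, 3): e=[6,6,36] → █
    (3,1)@(7, 3): e=[18,-30,60] → ·
    (2,2)@(5, 5): e=[6,22,20] → █
    (3,2)@(7, 5): e=[18,-14,44] → ·
    (2,3)@(5, 7): e=[6,38,4] → █
    (3,3)@(7, 7): e=[18,2,28] → █
    (4,3)@(9, 7): e=[30,-34,52] → ·
    (2,4)@(5, 9): e=[6,54,-12] → ·
    (3,4)@(7, 9): e=[18,18,12] → █
    (4,4)@(9, 9): e=[30,-18,36] → ·
    (3,5)@(7, 11): e=[18,34,-4] → ·
    (4,6)@(9, 13): e=[30,14,4] → █
  covered (6 px):
    · · · · · · · ·
    · · █ · · · · ·
    · · █ · · · · ·
    · · █ █ · · · ·
    · · · █ · · · ·
    · · · · · · · ·
    · · · · █ · · ·
    · · · · · · · ·
    · · · · · · · ·
T1:
  2·area = 110  (B↔C swapped to make it positive)
  edge (1, 10)→(4, 2): d=(3,-8) top-left  bias=+0
  edge (4, 2)→(14, 12): d=(10,10) right/bottom  bias=-1
  edge (14, 12)→(1, 10): d=(-13,-2) top-left  bias=+0
    (1,0)@(3, 1): e=[-11,0,121] → ·  [on edge]
    (2,1)@(5, 3): e=[11,0,99] → ·  [on edge]
    (1,2)@(3, 5): e=[1,40,69] → █
    (2,2)@(5, 5): e=[17,20,73] → █
    (3,2)@(7, 5): e=[33,0,77] → ·  [on edge]
    (1,3)@(3, 7): e=[7,60,43] → █
    (3,3)@(7, 7): e=[39,20,51] → █
    (4,3)@(9, 7): e=[55,0,55] → ·  [on edge]
    (1,4)@(3, 9): e=[13,80,17] → █
    (4,4)@(9, 9): e=[61,20,29] → █
    (5,4)@(11, 9): e=[77,0,33] → ·  [on edge]
    (1,5)@(3, 11): e=[19,100,-9] → ·
    (6,5)@(13, 11): e=[99,0,11] → ·  [on edge]
    (7,6)@(15, 13): e=[121,0,-11] → ·  [on edge]
  covered (11 px):
    · · · · · · · ·
    · · · · · · · ·
    · █ █ · · · · ·
    · █ █ █ · · · ·
    · █ █ █ █ · · ·
    · · · · █ █ · ·
    · · · · · · · ·
    · · · · · · · ·
    · · · · · · · ·
T2:
  2·area = 78  (B↔C swapped to make it positive)
  edge (8, 6)→(0, 0): d=(-8,-6) top-left  bias=+0
  edge (0, 0)→(13, 0): d=(13,0) top-left  bias=+0
  edge (13, 0)→(8, 6): d=(-5,6) right/bottom  bias=-1
    (1,0)@(3, 1): e=[10,13,55] → █
    (2,0)@(5, 1): e=[22,13,43] → █
    (3,0)@(7, 1): e=[34,13,31] → █
    (4,0)@(9, 1): e=[46,13,19] → █
    (5,0)@(11, 1): e=[58,13,7] → █
    (6,0)@(13, 1): e=[70,13,-5] → ·
    (1,1)@(3, 3): e=[-6,39,45] → ·
    (2,1)@(5, 3): e=[6,39,33] → █
    (5,1)@(11, 3): e=[42,39,-3] → ·
    (2,2)@(5, 5): e=[-10,65,23] → ·
    (3,2)@(7, 5): e=[2,65,11] → █
    (4,2)@(9, 5): e=[14,65,-1] → ·
  covered (9 px):
    · █ █ █ █ █ · ·
    · · █ █ █ · · ·
    · · · █ · · · ·
    · · · · · · · ·
    · · · · · · · ·
    · · · · · · · ·
    · · · · · · · ·
    · · · · · · · ·
    · · · · · · · ·
T3:
  2·area = 24  (B↔C swapped to make it positive)
  edge (12, 8)→(1, 6): d=(-11,-2) top-left  bias=+0
  edge (1, 6)→(2, 4): d=(1,-2) top-left  bias=+0
  edge (2, 4)→(12, 8): d=(10,4) right/bottom  bias=-1
    (1,2)@(3, 5): e=[15,3,6] → █
    (2,2)@(5, 5): e=[19,7,-2] → ·
    (1,3)@(3, 7): e=[-7,5,26] → ·
    (3,3)@(7, 7): e=[1,13,10] → █
    (4,3)@(9, 7): e=[5,17,2] → █
    (5,3)@(11, 7): e=[9,21,-6] → ·
    (3,4)@(7, 9): e=[-21,15,30] → ·
    (4,4)@(9, 9): e=[-17,19,22] → ·
  covered (3 px):
    · · · · · · · ·
    · · · · · · · ·
    · █ · · · · · ·
    · · · █ █ · · ·
    · · · · · · · ·
    · · · · · · · ·
    · · · · · · · ·
    · · · · · · · ·
    · · · · · · · ·
T4:
  2·area = 84  (B↔C swapped to make it positive)
  edge (15, 4)→(8, 16): d=(-7,12) right/bottom  bias=-1
  edge (8, 16)→(8, 4): d=(0,-12) top-left  bias=+0
  edge (8, 4)→(15, 4): d=(7,0) top-left  bias=+0
    (4,2)@(9, 5): e=[65,12,7] → █
    (5,2)@(11, 5): e=[41,36,7] → █
    (6,2)@(13, 5): e=[17,60,7] → █
    (7,2)@(15, 5): e=[-7,84,7] → ·
    (4,3)@(9, 7): e=[51,12,21] → █
    (7,3)@(15, 7): e=[-21,84,21] → ·
    (4,4)@(9, 9): e=[37,12,35] → █
    (6,4)@(13, 9): e=[-11,60,35] → ·
    (4,5)@(9, 11): e=[23,12,49] → █
    (5,5)@(11, 11): e=[-1,36,49] → ·
    (4,6)@(9, 13): e=[9,12,63] → █
    (5,6)@(11, 13): e=[-15,36,63] → ·
  covered (10 px):
    · · · · · · · ·
    · · · · · · · ·
    · · · · █ █ █ ·
    · · · · █ █ █ ·
    · · · · █ █ · ·
    · · · · █ · · ·
    · · · · █ · · ·
    · · · · · · · ·
    · · · · · · · ·

Z-buffer (winner per pixel, '.' = empty):
  . 2 2 2 2 2 . .
  . . 2 2 2 . . .
  . 1 1 2 4 4 4 .
  . 1 1 1 4 4 4 .
  . 1 1 1 1 4 . .
  . . . . 1 1 . .
  . . . . 4 . . .
  . . . . . . . .
  . . . . . . . .

Final: 1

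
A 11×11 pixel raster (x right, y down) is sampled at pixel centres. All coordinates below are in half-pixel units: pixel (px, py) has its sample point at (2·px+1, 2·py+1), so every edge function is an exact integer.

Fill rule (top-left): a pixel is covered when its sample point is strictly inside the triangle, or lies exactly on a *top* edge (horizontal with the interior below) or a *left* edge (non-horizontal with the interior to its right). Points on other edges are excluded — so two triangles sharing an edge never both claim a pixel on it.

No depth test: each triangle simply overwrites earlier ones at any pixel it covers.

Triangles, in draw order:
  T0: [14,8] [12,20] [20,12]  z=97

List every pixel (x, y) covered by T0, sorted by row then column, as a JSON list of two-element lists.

T0:
  2·area = 80  (B↔C swapped to make it positive)
  edge (14, 8)→(20, 12): d=(6,4) right/bottom  bias=-1
  edge (20, 12)→(12, 20): d=(-8,8) right/bottom  bias=-1
  edge (12, 20)→(14, 8): d=(2,-12) top-left  bias=+0
    (7,4)@(15, 9): e=[2,64,14] → X
    (8,4)@(17, 9): e=[-6,48,38] → .
    (7,5)@(15, 11): e=[14,48,18] → X
    (8,5)@(17, 11): e=[6,32,42] → X
    (9,5)@(19, 11): e=[-2,16,66] → .
    (10,5)@(21, 11): e=[-10,0,90] → .  [on edge]
    (7,6)@(15, 13): e=[26,32,22] → X
    (9,6)@(19, 13): e=[10,0,70] → .  [on edge]
    (6,7)@(13, 15): e=[46,32,2] → X
    (8,7)@(17, 15): e=[30,0,50] → .  [on edge]
    (6,8)@(13, 17): e=[58,16,6] → X
    (7,8)@(15, 17): e=[50,0,30] → .  [on edge]
    (6,9)@(13, 19): e=[70,0,10] → .  [on edge]
    (5,10)@(11, 21): e=[90,0,-10] → .  [on edge]
  covered (8 px):
    . . . . . . . . . . .
    . . . . . . . . . . .
    . . . . . . . . . . .
    . . . . . . . . . . .
    . . . . . . . X . . .
    . . . . . . . X X . .
    . . . . . . . X X . .
    . . . . . . X X . . .
    . . . . . . X . . . .
    . . . . . . . . . . .
    . . . . . . . . . . .

Final: [[7,4],[7,5],[8,5],[7,6],[8,6],[6,7],[7,7],[6,8]]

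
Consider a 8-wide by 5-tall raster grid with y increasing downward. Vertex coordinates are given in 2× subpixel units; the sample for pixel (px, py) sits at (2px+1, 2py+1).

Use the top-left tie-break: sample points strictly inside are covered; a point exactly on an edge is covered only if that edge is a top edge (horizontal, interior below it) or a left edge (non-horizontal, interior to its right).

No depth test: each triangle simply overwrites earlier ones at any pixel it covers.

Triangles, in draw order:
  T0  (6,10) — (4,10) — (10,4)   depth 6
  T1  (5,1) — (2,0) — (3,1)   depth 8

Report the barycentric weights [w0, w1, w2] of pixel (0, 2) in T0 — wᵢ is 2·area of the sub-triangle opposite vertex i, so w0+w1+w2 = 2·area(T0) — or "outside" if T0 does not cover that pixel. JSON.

T0:
  2·area = 12
  edge (6, 10)→(4, 10): d=(-2,0) right/bottom  bias=-1
  edge (4, 10)→(10, 4): d=(6,-6) top-left  bias=+0
  edge (10, 4)→(6, 10): d=(-4,6) right/bottom  bias=-1
    (6,0)@(13, 1): e=[18,0,-6] → ·  [on edge]
    (5,1)@(11, 3): e=[14,0,-2] → ·  [on edge]
    (4,2)@(9, 5): e=[10,0,2] → #  [on edge]
    (5,2)@(11, 5): e=[10,12,-10] → ·
    (3,3)@(7, 7): e=[6,0,6] → #  [on edge]
    (4,3)@(9, 7): e=[6,12,-6] → ·
    (2,4)@(5, 9): e=[2,0,10] → #  [on edge]
    (3,4)@(7, 9): e=[2,12,-2] → ·
  covered (3 px):
    · · · · · · · ·
    · · · · · · · ·
    · · · · # · · ·
    · · · # · · · ·
    · · # · · · · ·
T1:
  2·area = 2  (B↔C swapped to make it positive)
  edge (5, 1)→(3, 1): d=(-2,0) right/bottom  bias=-1
  edge (3, 1)→(2, 0): d=(-1,-1) top-left  bias=+0
  edge (2, 0)→(5, 1): d=(3,1) right/bottom  bias=-1
    (0,0)@(1, 1): e=[0,-2,4] → ·  [on edge]
    (1,0)@(3, 1): e=[0,0,2] → ·  [on edge]
    (2,0)@(5, 1): e=[0,2,0] → ·  [on edge]
    (3,0)@(7, 1): e=[0,4,-2] → ·  [on edge]
    (4,0)@(9, 1): e=[0,6,-4] → ·  [on edge]
    (5,0)@(11, 1): e=[0,8,-6] → ·  [on edge]
    (6,0)@(13, 1): e=[0,10,-8] → ·  [on edge]
    (7,0)@(15, 1): e=[0,12,-10] → ·  [on edge]
    (2,1)@(5, 3): e=[-4,0,6] → ·  [on edge]
    (5,1)@(11, 3): e=[-4,6,0] → ·  [on edge]
    (3,2)@(7, 5): e=[-8,0,10] → ·  [on edge]
    (4,3)@(9, 7): e=[-12,0,14] → ·  [on edge]
    (5,4)@(11, 9): e=[-16,0,18] → ·  [on edge]
  covered (0 px):
    · · · · · · · ·
    · · · · · · · ·
    · · · · · · · ·
    · · · · · · · ·
    · · · · · · · ·

Final: "outside"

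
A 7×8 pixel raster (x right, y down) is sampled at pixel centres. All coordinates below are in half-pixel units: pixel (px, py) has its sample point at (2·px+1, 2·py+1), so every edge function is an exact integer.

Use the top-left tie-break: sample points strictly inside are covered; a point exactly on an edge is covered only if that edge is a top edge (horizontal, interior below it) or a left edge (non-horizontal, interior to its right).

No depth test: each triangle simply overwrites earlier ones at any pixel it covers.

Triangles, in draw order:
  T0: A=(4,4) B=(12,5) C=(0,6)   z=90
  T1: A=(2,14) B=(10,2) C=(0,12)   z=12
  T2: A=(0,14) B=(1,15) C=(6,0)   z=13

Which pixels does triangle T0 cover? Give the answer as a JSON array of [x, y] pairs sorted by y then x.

T0:
  2·area = 20
  edge (4, 4)→(12, 5): d=(8,1) right/bottom  bias=-1
  edge (12, 5)→(0, 6): d=(-12,1) right/bottom  bias=-1
  edge (0, 6)→(4, 4): d=(4,-2) top-left  bias=+0
    (1,2)@(3, 5): e=[9,9,2] → X
    (2,2)@(5, 5): e=[7,7,6] → X
    (3,2)@(7, 5): e=[5,5,10] → X
    (4,2)@(9, 5): e=[3,3,14] → X
    (5,2)@(11, 5): e=[1,1,18] → X
    (6,2)@(13, 5): e=[-1,-1,22] → .
    (1,3)@(3, 7): e=[25,-15,10] → .
    (2,3)@(5, 7): e=[23,-17,14] → .
    (3,3)@(7, 7): e=[21,-19,18] → .
    (4,3)@(9, 7): e=[19,-21,22] → .
    (5,3)@(11, 7): e=[17,-23,26] → .
  covered (5 px):
    . . . . . . .
    . . . . . . .
    . X X X X X .
    . . . . . . .
    . . . . . . .
    . . . . . . .
    . . . . . . .
    . . . . . . .
T1:
  2·area = 40  (B↔C swapped to make it positive)
  edge (2, 14)→(0, 12): d=(-2,-2) top-left  bias=+0
  edge (0, 12)→(10, 2): d=(10,-10) top-left  bias=+0
  edge (10, 2)→(2, 14): d=(-8,12) right/bottom  bias=-1
    (5,0)@(11, 1): e=[44,0,-4] → .  [on edge]
    (4,1)@(9, 3): e=[36,0,4] → X  [on edge]
    (5,1)@(11, 3): e=[40,20,-20] → .
    (3,2)@(7, 5): e=[28,0,12] → X  [on edge]
    (4,2)@(9, 5): e=[32,20,-12] → .
    (2,3)@(5, 7): e=[20,0,20] → X  [on edge]
    (3,3)@(7, 7): e=[24,20,-4] → .
    (1,4)@(3, 9): e=[12,0,28] → X  [on edge]
    (3,4)@(7, 9): e=[20,40,-20] → .
    (0,5)@(1, 11): e=[4,0,36] → X  [on edge]
    (2,5)@(5, 11): e=[12,40,-12] → .
    (0,6)@(1, 13): e=[0,20,20] → X  [on edge]
    (1,7)@(3, 15): e=[0,60,-20] → .  [on edge]
  covered (8 px):
    . . . . . . .
    . . . . X . .
    . . . X . . .
    . . X . . . .
    . X X . . . .
    X X . . . . .
    X . . . . . .
    . . . . . . .
T2:
  2·area = 20  (B↔C swapped to make it positive)
  edge (0, 14)→(6, 0): d=(6,-14) top-left  bias=+0
  edge (6, 0)→(1, 15): d=(-5,15) right/bottom  bias=-1
  edge (1, 15)→(0, 14): d=(-1,-1) top-left  bias=+0
    (2,1)@(5, 3): e=[4,0,16] → .  [on edge]
    (1,3)@(3, 7): e=[0,10,10] → X  [on edge]
    (2,3)@(5, 7): e=[28,-20,12] → .
    (1,4)@(3, 9): e=[12,0,8] → .  [on edge]
    (0,6)@(1, 13): e=[8,10,2] → X
    (1,6)@(3, 13): e=[36,-20,4] → .
    (0,7)@(1, 15): e=[20,0,0] → .  [on edge]
  covered (2 px):
    . . . . . . .
    . . . . . . .
    . . . . . . .
    . X . . . . .
    . . . . . . .
    . . . . . . .
    X . . . . . .
    . . . . . . .

Result: [[1,2],[2,2],[3,2],[4,2],[5,2]]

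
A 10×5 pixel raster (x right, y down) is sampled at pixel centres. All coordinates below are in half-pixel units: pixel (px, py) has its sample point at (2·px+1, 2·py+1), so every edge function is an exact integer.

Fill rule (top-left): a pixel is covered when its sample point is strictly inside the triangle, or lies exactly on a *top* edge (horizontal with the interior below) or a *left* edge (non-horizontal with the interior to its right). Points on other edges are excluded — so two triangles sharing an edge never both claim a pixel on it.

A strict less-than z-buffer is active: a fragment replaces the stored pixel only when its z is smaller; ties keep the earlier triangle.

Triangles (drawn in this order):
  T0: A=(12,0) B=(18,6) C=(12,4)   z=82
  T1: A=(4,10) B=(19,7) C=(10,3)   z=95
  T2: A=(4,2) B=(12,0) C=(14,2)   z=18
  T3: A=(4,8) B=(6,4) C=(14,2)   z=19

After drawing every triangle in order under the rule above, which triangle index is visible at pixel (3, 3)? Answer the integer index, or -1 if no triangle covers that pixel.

T0:
  2·area = 24
  edge (12, 0)→(18, 6): d=(6,6) right/bottom  bias=-1
  edge (18, 6)→(12, 4): d=(-6,-2) top-left  bias=+0
  edge (12, 4)→(12, 0): d=(0,-4) top-left  bias=+0
    (1,0)@(3, 1): e=[60,0,-36] → ·  [on edge]
    (6,0)@(13, 1): e=[0,20,4] → ·  [on edge]
    (4,1)@(9, 3): e=[36,0,-12] → ·  [on edge]
    (6,1)@(13, 3): e=[12,8,4] → #
    (7,1)@(15, 3): e=[0,12,12] → ·  [on edge]
    (6,2)@(13, 5): e=[24,-4,4] → ·
    (7,2)@(15, 5): e=[12,0,12] → #  [on edge]
    (8,2)@(17, 5): e=[0,4,20] → ·  [on edge]
    (7,3)@(15, 7): e=[24,-12,12] → ·
    (9,3)@(19, 7): e=[0,-4,28] → ·  [on edge]
  covered (2 px):
    · · · · · · · · · ·
    · · · · · · # · · ·
    · · · · · · · # · ·
    · · · · · · · · · ·
    · · · · · · · · · ·
T1:
  2·area = 87  (B↔C swapped to make it positive)
  edge (4, 10)→(10, 3): d=(6,-7) top-left  bias=+0
  edge (10, 3)→(19, 7): d=(9,4) right/bottom  bias=-1
  edge (19, 7)→(4, 10): d=(-15,3) right/bottom  bias=-1
    (4,2)@(9, 5): e=[5,22,60] → #
    (5,2)@(11, 5): e=[19,14,54] → #
    (6,2)@(13, 5): e=[33,6,48] → #
    (7,2)@(15, 5): e=[47,-2,42] → ·
    (3,3)@(7, 7): e=[3,48,36] → #
    (7,3)@(15, 7): e=[59,16,12] → #
    (8,3)@(17, 7): e=[73,8,6] → #
    (9,3)@(19, 7): e=[87,0,0] → ·  [on edge]
    (2,4)@(5, 9): e=[1,74,12] → #
    (4,4)@(9, 9): e=[29,58,0] → ·  [on edge]
    (5,4)@(11, 9): e=[43,50,-6] → ·
    (6,4)@(13, 9): e=[57,42,-12] → ·
  covered (11 px):
    · · · · · · · · · ·
    · · · · · · · · · ·
    · · · · # # # · · ·
    · · · # # # # # # ·
    · · # # · · · · · ·
T2:
  2·area = 20
  edge (4, 2)→(12, 0): d=(8,-2) top-left  bias=+0
  edge (12, 0)→(14, 2): d=(2,2) right/bottom  bias=-1
  edge (14, 2)→(4, 2): d=(-10,0) right/bottom  bias=-1
    (4,0)@(9, 1): e=[2,8,10] → #
    (5,0)@(11, 1): e=[6,4,10] → #
    (6,0)@(13, 1): e=[10,0,10] → ·  [on edge]
    (4,1)@(9, 3): e=[18,12,-10] → ·
    (5,1)@(11, 3): e=[22,8,-10] → ·
    (7,1)@(15, 3): e=[30,0,-10] → ·  [on edge]
    (8,2)@(17, 5): e=[50,0,-30] → ·  [on edge]
    (9,3)@(19, 7): e=[70,0,-50] → ·  [on edge]
  covered (2 px):
    · · · · # # · · · ·
    · · · · · · · · · ·
    · · · · · · · · · ·
    · · · · · · · · · ·
    · · · · · · · · · ·
T3:
  2·area = 28
  edge (4, 8)→(6, 4): d=(2,-4) top-left  bias=+0
  edge (6, 4)→(14, 2): d=(8,-2) top-left  bias=+0
  edge (14, 2)→(4, 8): d=(-10,6) right/bottom  bias=-1
    (5,1)@(11, 3): e=[18,2,8] → #
    (6,1)@(13, 3): e=[26,6,-4] → ·
    (3,2)@(7, 5): e=[6,10,12] → #
    (4,2)@(9, 5): e=[14,14,0] → ·  [on edge]
    (5,2)@(11, 5): e=[22,18,-12] → ·
    (2,3)@(5, 7): e=[2,22,4] → #
    (3,3)@(7, 7): e=[10,26,-8] → ·
    (2,4)@(5, 9): e=[6,38,-16] → ·
  covered (3 px):
    · · · · · · · · · ·
    · · · · · # · · · ·
    · · · # · · · · · ·
    · · # · · · · · · ·
    · · · · · · · · · ·

Z-buffer (winner per pixel, '.' = empty):
  . . . . 2 2 . . . .
  . . . . . 3 0 . . .
  . . . 3 1 1 1 0 . .
  . . 3 1 1 1 1 1 1 .
  . . 1 1 . . . . . .

Answer: 1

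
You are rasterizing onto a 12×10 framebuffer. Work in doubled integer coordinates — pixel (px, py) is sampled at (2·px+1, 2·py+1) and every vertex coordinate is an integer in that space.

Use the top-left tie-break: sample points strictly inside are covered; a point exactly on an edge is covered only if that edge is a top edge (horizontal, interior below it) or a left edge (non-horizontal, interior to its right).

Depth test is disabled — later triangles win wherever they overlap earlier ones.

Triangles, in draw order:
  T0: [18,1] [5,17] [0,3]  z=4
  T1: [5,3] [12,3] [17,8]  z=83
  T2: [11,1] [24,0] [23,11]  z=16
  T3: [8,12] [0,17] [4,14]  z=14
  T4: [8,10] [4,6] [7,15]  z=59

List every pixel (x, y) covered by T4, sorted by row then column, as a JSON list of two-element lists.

T0:
  2·area = 262
  edge (18, 1)→(5, 17): d=(-13,16) right/bottom  bias=-1
  edge (5, 17)→(0, 3): d=(-5,-14) top-left  bias=+0
  edge (0, 3)→(18, 1): d=(18,-2) top-left  bias=+0
    (0,1)@(1, 3): e=[246,14,2] → #
    (1,1)@(3, 3): e=[214,42,6] → #
    (2,1)@(5, 3): e=[182,70,10] → #
    (3,1)@(7, 3): e=[150,98,14] → #
    (4,1)@(9, 3): e=[118,126,18] → #
    (5,1)@(11, 3): e=[86,154,22] → #
    (6,1)@(13, 3): e=[54,182,26] → #
    (7,1)@(15, 3): e=[22,210,30] → #
    (8,1)@(17, 3): e=[-10,238,34] → ·
    (0,2)@(1, 5): e=[220,4,38] → #
    (7,2)@(15, 5): e=[-4,200,66] → ·
    (0,3)@(1, 7): e=[194,-6,74] → ·
    (2,8)@(5, 17): e=[0,0,262] → ·  [on edge]
  covered (33 px):
    · · · · · · · · · · · ·
    # # # # # # # # · · · ·
    # # # # # # # · · · · ·
    · # # # # # # · · · · ·
    · # # # # # · · · · · ·
    · # # # # · · · · · · ·
    · · # # · · · · · · · ·
    · · # · · · · · · · · ·
    · · · · · · · · · · · ·
    · · · · · · · · · · · ·
T1:
  2·area = 35
  edge (5, 3)→(12, 3): d=(7,0) top-left  bias=+0
  edge (12, 3)→(17, 8): d=(5,5) right/bottom  bias=-1
  edge (17, 8)→(5, 3): d=(-12,-5) top-left  bias=+0
    (0,1)@(1, 3): e=[0,55,-20] → ·  [on edge]
    (1,1)@(3, 3): e=[0,45,-10] → ·  [on edge]
    (2,1)@(5, 3): e=[0,35,0] → #  [on edge]
    (3,1)@(7, 3): e=[0,25,10] → #  [on edge]
    (4,1)@(9, 3): e=[0,15,20] → #  [on edge]
    (5,1)@(11, 3): e=[0,5,30] → #  [on edge]
    (6,1)@(13, 3): e=[0,-5,40] → ·  [on edge]
    (7,1)@(15, 3): e=[0,-15,50] → ·  [on edge]
    (8,1)@(17, 3): e=[0,-25,60] → ·  [on edge]
    (9,1)@(19, 3): e=[0,-35,70] → ·  [on edge]
    (10,1)@(21, 3): e=[0,-45,80] → ·  [on edge]
    (11,1)@(23, 3): e=[0,-55,90] → ·  [on edge]
  covered (7 px):
    · · · · · · · · · · · ·
    · · # # # # · · · · · ·
    · · · · · # # · · · · ·
    · · · · · · · # · · · ·
    · · · · · · · · · · · ·
    · · · · · · · · · · · ·
    · · · · · · · · · · · ·
    · · · · · · · · · · · ·
    · · · · · · · · · · · ·
    · · · · · · · · · · · ·
T2:
  2·area = 142
  edge (11, 1)→(24, 0): d=(13,-1) top-left  bias=+0
  edge (24, 0)→(23, 11): d=(-1,11) right/bottom  bias=-1
  edge (23, 11)→(11, 1): d=(-12,-10) top-left  bias=+0
    (5,0)@(11, 1): e=[0,142,0] → #  [on edge]
    (6,0)@(13, 1): e=[2,120,20] → #
    (7,0)@(15, 1): e=[4,98,40] → #
    (8,0)@(17, 1): e=[6,76,60] → #
    (9,0)@(19, 1): e=[8,54,80] → #
    (10,0)@(21, 1): e=[10,32,100] → #
    (11,0)@(23, 1): e=[12,10,120] → #
    (5,1)@(11, 3): e=[26,140,-24] → ·
    (6,1)@(13, 3): e=[28,118,-4] → ·
    (7,1)@(15, 3): e=[30,96,16] → #
    (7,2)@(15, 5): e=[56,94,-8] → ·
    (8,2)@(17, 5): e=[58,72,12] → #
    (11,5)@(23, 11): e=[142,0,0] → ·  [on edge]
  covered (21 px):
    · · · · · # # # # # # #
    · · · · · · · # # # # #
    · · · · · · · · # # # #
    · · · · · · · · · # # #
    · · · · · · · · · · # #
    · · · · · · · · · · · ·
    · · · · · · · · · · · ·
    · · · · · · · · · · · ·
    · · · · · · · · · · · ·
    · · · · · · · · · · · ·
T3:
  2·area = 4
  edge (8, 12)→(0, 17): d=(-8,5) right/bottom  bias=-1
  edge (0, 17)→(4, 14): d=(4,-3) top-left  bias=+0
  edge (4, 14)→(8, 12): d=(4,-2) top-left  bias=+0
    (1,7)@(3, 15): e=[1,1,2] → #
    (2,7)@(5, 15): e=[-9,7,6] → ·
    (1,8)@(3, 17): e=[-15,9,10] → ·
  covered (1 px):
    · · · · · · · · · · · ·
    · · · · · · · · · · · ·
    · · · · · · · · · · · ·
    · · · · · · · · · · · ·
    · · · · · · · · · · · ·
    · · · · · · · · · · · ·
    · · · · · · · · · · · ·
    · # · · · · · · · · · ·
    · · · · · · · · · · · ·
    · · · · · · · · · · · ·
T4:
  2·area = 24  (B↔C swapped to make it positive)
  edge (8, 10)→(7, 15): d=(-1,5) right/bottom  bias=-1
  edge (7, 15)→(4, 6): d=(-3,-9) top-left  bias=+0
  edge (4, 6)→(8, 10): d=(4,4) right/bottom  bias=-1
    (0,1)@(1, 3): e=[42,-18,0] → ·  [on edge]
    (1,1)@(3, 3): e=[32,0,-8] → ·  [on edge]
    (1,2)@(3, 5): e=[30,-6,0] → ·  [on edge]
    (4,2)@(9, 5): e=[0,48,-24] → ·  [on edge]
    (2,3)@(5, 7): e=[18,6,0] → ·  [on edge]
    (2,4)@(5, 9): e=[16,0,8] → #  [on edge]
    (3,4)@(7, 9): e=[6,18,0] → ·  [on edge]
    (2,5)@(5, 11): e=[14,-6,16] → ·
    (3,5)@(7, 11): e=[4,12,8] → #
    (4,5)@(9, 11): e=[-6,30,0] → ·  [on edge]
    (3,6)@(7, 13): e=[2,6,16] → #
    (4,6)@(9, 13): e=[-8,24,8] → ·
    (5,6)@(11, 13): e=[-18,42,0] → ·  [on edge]
    (3,7)@(7, 15): e=[0,0,24] → ·  [on edge]
    (6,7)@(13, 15): e=[-30,54,0] → ·  [on edge]
    (7,8)@(15, 17): e=[-42,66,0] → ·  [on edge]
    (8,9)@(17, 19): e=[-54,78,0] → ·  [on edge]
  covered (3 px):
    · · · · · · · · · · · ·
    · · · · · · · · · · · ·
    · · · · · · · · · · · ·
    · · · · · · · · · · · ·
    · · # · · · · · · · · ·
    · · · # · · · · · · · ·
    · · · # · · · · · · · ·
    · · · · · · · · · · · ·
    · · · · · · · · · · · ·
    · · · · · · · · · · · ·

Answer: [[2,4],[3,5],[3,6]]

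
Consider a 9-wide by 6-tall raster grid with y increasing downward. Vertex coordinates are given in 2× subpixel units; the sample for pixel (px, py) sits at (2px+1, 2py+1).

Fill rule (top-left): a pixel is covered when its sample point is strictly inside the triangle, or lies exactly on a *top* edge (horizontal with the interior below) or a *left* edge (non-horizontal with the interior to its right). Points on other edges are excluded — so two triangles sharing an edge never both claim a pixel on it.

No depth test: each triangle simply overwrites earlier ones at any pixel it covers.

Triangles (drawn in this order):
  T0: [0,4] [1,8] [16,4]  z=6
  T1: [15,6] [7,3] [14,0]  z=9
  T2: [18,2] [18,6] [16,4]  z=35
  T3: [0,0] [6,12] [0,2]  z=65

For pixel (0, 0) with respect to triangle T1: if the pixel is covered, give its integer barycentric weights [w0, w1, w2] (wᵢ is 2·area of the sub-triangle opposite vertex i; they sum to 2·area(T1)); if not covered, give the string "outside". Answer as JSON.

T0:
  2·area = 64  (B↔C swapped to make it positive)
  edge (0, 4)→(16, 4): d=(16,0) top-left  bias=+0
  edge (16, 4)→(1, 8): d=(-15,4) right/bottom  bias=-1
  edge (1, 8)→(0, 4): d=(-1,-4) top-left  bias=+0
    (0,2)@(1, 5): e=[16,45,3] → █
    (1,2)@(3, 5): e=[16,37,11] → █
    (2,2)@(5, 5): e=[16,29,19] → █
    (3,2)@(7, 5): e=[16,21,27] → █
    (4,2)@(9, 5): e=[16,13,35] → █
    (5,2)@(11, 5): e=[16,5,43] → █
    (6,2)@(13, 5): e=[16,-3,51] → ·
    (0,3)@(1, 7): e=[48,15,1] → █
    (2,3)@(5, 7): e=[48,-1,17] → ·
    (3,3)@(7, 7): e=[48,-9,25] → ·
    (4,3)@(9, 7): e=[48,-17,33] → ·
    (5,3)@(11, 7): e=[48,-25,41] → ·
  covered (8 px):
    · · · · · · · · ·
    · · · · · · · · ·
    █ █ █ █ █ █ · · ·
    █ █ · · · · · · ·
    · · · · · · · · ·
    · · · · · · · · ·
T1:
  2·area = 45
  edge (15, 6)→(7, 3): d=(-8,-3) top-left  bias=+0
  edge (7, 3)→(14, 0): d=(7,-3) top-left  bias=+0
  edge (14, 0)→(15, 6): d=(1,6) right/bottom  bias=-1
    (6,0)@(13, 1): e=[34,4,7] → █
    (7,0)@(15, 1): e=[40,10,-5] → ·
    (3,1)@(7, 3): e=[0,0,45] → █  [on edge]
    (4,1)@(9, 3): e=[6,6,33] → █
    (5,1)@(11, 3): e=[12,12,21] → █
    (7,1)@(15, 3): e=[24,24,-3] → ·
    (3,2)@(7, 5): e=[-16,14,47] → ·
    (4,2)@(9, 5): e=[-10,20,35] → ·
    (5,2)@(11, 5): e=[-4,26,23] → ·
    (6,2)@(13, 5): e=[2,32,11] → █
    (7,2)@(15, 5): e=[8,38,-1] → ·
    (6,3)@(13, 7): e=[-14,46,13] → ·
  covered (6 px):
    · · · · · · █ · ·
    · · · █ █ █ █ · ·
    · · · · · · █ · ·
    · · · · · · · · ·
    · · · · · · · · ·
    · · · · · · · · ·
T2:
  2·area = 8
  edge (18, 2)→(18, 6): d=(0,4) right/bottom  bias=-1
  edge (18, 6)→(16, 4): d=(-2,-2) top-left  bias=+0
  edge (16, 4)→(18, 2): d=(2,-2) top-left  bias=+0
    (6,0)@(13, 1): e=[20,0,-12] → ·  [on edge]
    (7,1)@(15, 3): e=[12,0,-4] → ·  [on edge]
    (8,1)@(17, 3): e=[4,4,0] → █  [on edge]
    (7,2)@(15, 5): e=[12,-4,0] → ·  [on edge]
    (8,2)@(17, 5): e=[4,0,4] → █  [on edge]
    (6,3)@(13, 7): e=[20,-12,0] → ·  [on edge]
    (8,3)@(17, 7): e=[4,-4,8] → ·
    (5,4)@(11, 9): e=[28,-20,0] → ·  [on edge]
    (4,5)@(9, 11): e=[36,-28,0] → ·  [on edge]
  covered (2 px):
    · · · · · · · · ·
    · · · · · · · · █
    · · · · · · · · █
    · · · · · · · · ·
    · · · · · · · · ·
    · · · · · · · · ·
T3:
  2·area = 12
  edge (0, 0)→(6, 12): d=(6,12) right/bottom  bias=-1
  edge (6, 12)→(0, 2): d=(-6,-10) top-left  bias=+0
  edge (0, 2)→(0, 0): d=(0,-2) top-left  bias=+0
    (0,1)@(1, 3): e=[6,4,2] → █
    (1,1)@(3, 3): e=[-18,24,6] → ·
    (0,2)@(1, 5): e=[18,-8,2] → ·
    (1,3)@(3, 7): e=[6,0,6] → █  [on edge]
    (2,3)@(5, 7): e=[-18,20,10] → ·
    (1,4)@(3, 9): e=[18,-12,6] → ·
  covered (2 px):
    · · · · · · · · ·
    █ · · · · · · · ·
    · · · · · · · · ·
    · █ · · · · · · ·
    · · · · · · · · ·
    · · · · · · · · ·

Result: "outside"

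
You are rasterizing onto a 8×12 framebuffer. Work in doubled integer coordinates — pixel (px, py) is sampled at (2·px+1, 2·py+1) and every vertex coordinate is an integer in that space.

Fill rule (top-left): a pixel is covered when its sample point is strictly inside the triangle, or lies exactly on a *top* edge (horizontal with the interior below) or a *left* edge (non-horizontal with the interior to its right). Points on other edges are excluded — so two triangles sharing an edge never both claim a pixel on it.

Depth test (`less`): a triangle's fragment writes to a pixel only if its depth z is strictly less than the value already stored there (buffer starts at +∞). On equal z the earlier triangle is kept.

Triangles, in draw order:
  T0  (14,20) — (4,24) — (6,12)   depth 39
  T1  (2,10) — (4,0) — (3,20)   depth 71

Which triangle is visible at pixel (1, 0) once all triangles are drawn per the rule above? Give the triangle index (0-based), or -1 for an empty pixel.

T0:
  2·area = 112
  edge (14, 20)→(4, 24): d=(-10,4) right/bottom  bias=-1
  edge (4, 24)→(6, 12): d=(2,-12) top-left  bias=+0
  edge (6, 12)→(14, 20): d=(8,8) right/bottom  bias=-1
    (0,3)@(1, 7): e=[182,-70,0] → .  [on edge]
    (1,4)@(3, 9): e=[154,-42,0] → .  [on edge]
    (2,5)@(5, 11): e=[126,-14,0] → .  [on edge]
    (3,6)@(7, 13): e=[98,14,0] → .  [on edge]
    (3,7)@(7, 15): e=[78,18,16] → X
    (4,7)@(9, 15): e=[70,42,0] → .  [on edge]
    (3,8)@(7, 17): e=[58,22,32] → X
    (4,8)@(9, 17): e=[50,46,16] → X
    (5,8)@(11, 17): e=[42,70,0] → .  [on edge]
    (2,9)@(5, 19): e=[46,2,64] → X
    (5,9)@(11, 19): e=[22,74,16] → X
    (6,9)@(13, 19): e=[14,98,0] → .  [on edge]
    (7,10)@(15, 21): e=[-14,126,0] → .  [on edge]
  covered (12 px):
    . . . . . . . .
    . . . . . . . .
    . . . . . . . .
    . . . . . . . .
    . . . . . . . .
    . . . . . . . .
    . . . . . . . .
    . . . X . . . .
    . . . X X . . .
    . . X X X X . .
    . . X X X X . .
    . . X . . . . .
T1:
  2·area = 30
  edge (2, 10)→(4, 0): d=(2,-10) top-left  bias=+0
  edge (4, 0)→(3, 20): d=(-1,20) right/bottom  bias=-1
  edge (3, 20)→(2, 10): d=(-1,-10) top-left  bias=+0
    (1,2)@(3, 5): e=[0,15,15] → X  [on edge]
    (2,2)@(5, 5): e=[20,-25,35] → .
    (1,3)@(3, 7): e=[4,13,13] → X
    (2,3)@(5, 7): e=[24,-27,33] → .
    (1,4)@(3, 9): e=[8,11,11] → X
    (2,4)@(5, 9): e=[28,-29,31] → .
    (1,5)@(3, 11): e=[12,9,9] → X
    (2,5)@(5, 11): e=[32,-31,29] → .
    (1,6)@(3, 13): e=[16,7,7] → X
    (2,6)@(5, 13): e=[36,-33,27] → .
    (0,7)@(1, 15): e=[0,45,-15] → .  [on edge]
    (1,7)@(3, 15): e=[20,5,5] → X
  covered (8 px):
    . . . . . . . .
    . . . . . . . .
    . X . . . . . .
    . X . . . . . .
    . X . . . . . .
    . X . . . . . .
    . X . . . . . .
    . X . . . . . .
    . X . . . . . .
    . X . . . . . .
    . . . . . . . .
    . . . . . . . .

Z-buffer (winner per pixel, '.' = empty):
  . . . . . . . .
  . . . . . . . .
  . 1 . . . . . .
  . 1 . . . . . .
  . 1 . . . . . .
  . 1 . . . . . .
  . 1 . . . . . .
  . 1 . 0 . . . .
  . 1 . 0 0 . . .
  . 1 0 0 0 0 . .
  . . 0 0 0 0 . .
  . . 0 . . . . .

Answer: -1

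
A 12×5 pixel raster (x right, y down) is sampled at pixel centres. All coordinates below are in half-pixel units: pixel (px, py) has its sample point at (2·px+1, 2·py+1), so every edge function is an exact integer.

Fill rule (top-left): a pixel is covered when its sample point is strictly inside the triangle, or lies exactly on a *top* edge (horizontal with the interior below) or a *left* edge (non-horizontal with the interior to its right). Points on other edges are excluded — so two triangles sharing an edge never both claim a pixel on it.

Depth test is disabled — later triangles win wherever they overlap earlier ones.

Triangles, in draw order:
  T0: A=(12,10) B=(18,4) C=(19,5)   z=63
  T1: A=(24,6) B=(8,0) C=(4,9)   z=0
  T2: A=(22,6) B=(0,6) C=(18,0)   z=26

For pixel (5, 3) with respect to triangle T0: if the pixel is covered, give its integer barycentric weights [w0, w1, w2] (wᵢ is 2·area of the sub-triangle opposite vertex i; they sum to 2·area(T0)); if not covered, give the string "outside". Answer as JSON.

T0:
  2·area = 12
  edge (12, 10)→(18, 4): d=(6,-6) top-left  bias=+0
  edge (18, 4)→(19, 5): d=(1,1) right/bottom  bias=-1
  edge (19, 5)→(12, 10): d=(-7,5) right/bottom  bias=-1
    (7,0)@(15, 1): e=[-36,0,48] → ·  [on edge]
    (10,0)@(21, 1): e=[0,-6,18] → ·  [on edge]
    (8,1)@(17, 3): e=[-12,0,24] → ·  [on edge]
    (9,1)@(19, 3): e=[0,-2,14] → ·  [on edge]
    (8,2)@(17, 5): e=[0,2,10] → █  [on edge]
    (9,2)@(19, 5): e=[12,0,0] → ·  [on edge]
    (7,3)@(15, 7): e=[0,6,6] → █  [on edge]
    (8,3)@(17, 7): e=[12,4,-4] → ·
    (10,3)@(21, 7): e=[36,0,-24] → ·  [on edge]
    (6,4)@(13, 9): e=[0,10,2] → █  [on edge]
    (7,4)@(15, 9): e=[12,8,-8] → ·
    (11,4)@(23, 9): e=[60,0,-48] → ·  [on edge]
  covered (3 px):
    · · · · · · · · · · · ·
    · · · · · · · · · · · ·
    · · · · · · · · █ · · ·
    · · · · · · · █ · · · ·
    · · · · · · █ · · · · ·
T1:
  2·area = 168  (B↔C swapped to make it positive)
  edge (24, 6)→(4, 9): d=(-20,3) right/bottom  bias=-1
  edge (4, 9)→(8, 0): d=(4,-9) top-left  bias=+0
  edge (8, 0)→(24, 6): d=(16,6) right/bottom  bias=-1
    (4,0)@(9, 1): e=[145,13,10] → █
    (5,0)@(11, 1): e=[139,31,-2] → ·
    (3,1)@(7, 3): e=[111,3,54] → █
    (5,1)@(11, 3): e=[99,39,30] → █
    (6,1)@(13, 3): e=[93,57,18] → █
    (7,1)@(15, 3): e=[87,75,6] → █
    (8,1)@(17, 3): e=[81,93,-6] → ·
    (3,2)@(7, 5): e=[71,11,86] → █
    (8,2)@(17, 5): e=[41,101,26] → █
    (9,2)@(19, 5): e=[35,119,14] → █
    (10,2)@(21, 5): e=[29,137,2] → █
    (11,2)@(23, 5): e=[23,155,-10] → ·
  covered (21 px):
    · · · · █ · · · · · · ·
    · · · █ █ █ █ █ · · · ·
    · · · █ █ █ █ █ █ █ █ ·
    · · █ █ █ █ █ █ █ · · ·
    · · · · · · · · · · · ·
T2:
  2·area = 132
  edge (22, 6)→(0, 6): d=(-22,0) right/bottom  bias=-1
  edge (0, 6)→(18, 0): d=(18,-6) top-left  bias=+0
  edge (18, 0)→(22, 6): d=(4,6) right/bottom  bias=-1
    (7,0)@(15, 1): e=[110,0,22] → █  [on edge]
    (8,0)@(17, 1): e=[110,12,10] → █
    (9,0)@(19, 1): e=[110,24,-2] → ·
    (4,1)@(9, 3): e=[66,0,66] → █  [on edge]
    (5,1)@(11, 3): e=[66,12,54] → █
    (6,1)@(13, 3): e=[66,24,42] → █
    (9,1)@(19, 3): e=[66,60,6] → █
    (10,1)@(21, 3): e=[66,72,-6] → ·
    (1,2)@(3, 5): e=[22,0,110] → █  [on edge]
    (2,2)@(5, 5): e=[22,12,98] → █
    (3,2)@(7, 5): e=[22,24,86] → █
    (10,2)@(21, 5): e=[22,108,2] → █
  covered (18 px):
    · · · · · · · █ █ · · ·
    · · · · █ █ █ █ █ █ · ·
    · █ █ █ █ █ █ █ █ █ █ ·
    · · · · · · · · · · · ·
    · · · · · · · · · · · ·

Result: "outside"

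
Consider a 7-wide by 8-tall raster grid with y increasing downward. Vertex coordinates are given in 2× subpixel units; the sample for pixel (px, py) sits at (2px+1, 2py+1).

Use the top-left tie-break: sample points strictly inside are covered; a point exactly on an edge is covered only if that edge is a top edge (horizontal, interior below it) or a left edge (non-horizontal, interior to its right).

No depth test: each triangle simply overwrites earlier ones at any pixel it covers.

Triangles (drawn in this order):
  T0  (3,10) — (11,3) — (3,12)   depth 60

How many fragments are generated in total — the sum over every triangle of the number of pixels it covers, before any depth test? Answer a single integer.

T0:
  2·area = 16
  edge (3, 10)→(11, 3): d=(8,-7) top-left  bias=+0
  edge (11, 3)→(3, 12): d=(-8,9) right/bottom  bias=-1
  edge (3, 12)→(3, 10): d=(0,-2) top-left  bias=+0
    (1,0)@(3, 1): e=[-72,88,0] → ·  [on edge]
    (1,1)@(3, 3): e=[-56,72,0] → ·  [on edge]
    (5,1)@(11, 3): e=[0,0,16] → ·  [on edge]
    (1,2)@(3, 5): e=[-40,56,0] → ·  [on edge]
    (4,2)@(9, 5): e=[2,2,12] → #
    (5,2)@(11, 5): e=[16,-16,16] → ·
    (1,3)@(3, 7): e=[-24,40,0] → ·  [on edge]
    (3,3)@(7, 7): e=[4,4,8] → #
    (4,3)@(9, 7): e=[18,-14,12] → ·
    (1,4)@(3, 9): e=[-8,24,0] → ·  [on edge]
    (2,4)@(5, 9): e=[6,6,4] → #
    (3,4)@(7, 9): e=[20,-12,8] → ·
    (1,5)@(3, 11): e=[8,8,0] → #  [on edge]
    (1,6)@(3, 13): e=[24,-8,0] → ·  [on edge]
    (1,7)@(3, 15): e=[40,-24,0] → ·  [on edge]
  covered (4 px):
    · · · · · · ·
    · · · · · · ·
    · · · · # · ·
    · · · # · · ·
    · · # · · · ·
    · # · · · · ·
    · · · · · · ·
    · · · · · · ·

Result: 4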